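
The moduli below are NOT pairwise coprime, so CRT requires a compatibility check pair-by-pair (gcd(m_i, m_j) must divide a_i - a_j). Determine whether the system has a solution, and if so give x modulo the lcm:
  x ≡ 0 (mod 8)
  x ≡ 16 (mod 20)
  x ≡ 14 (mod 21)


Moduli 8, 20, 21 are not pairwise coprime, so CRT works modulo lcm(m_i) when all pairwise compatibility conditions hold.
Pairwise compatibility: gcd(m_i, m_j) must divide a_i - a_j for every pair.
Merge one congruence at a time:
  Start: x ≡ 0 (mod 8).
  Combine with x ≡ 16 (mod 20): gcd(8, 20) = 4; 16 - 0 = 16, which IS divisible by 4, so compatible.
    Write x = 0 + 8·t and substitute into x ≡ 16 (mod 20): 8·t ≡ 16 − 0 = 16 (mod 20).
    Divide the congruence (and modulus) by g = 4: 2·t ≡ 4 (mod 5).
    The inverse of 2 mod 5 is 3 (since 2·3 = 6 = 1·5 + 1), so t ≡ 3·4 = 12 ≡ 2 (mod 5).
    Then x = 0 + 8·2 = 16, valid modulo lcm(8, 20) = 40: x ≡ 16 (mod 40).
  Combine with x ≡ 14 (mod 21): gcd(40, 21) = 1; 14 - 16 = -2, which IS divisible by 1, so compatible.
    Write x = 16 + 40·t and substitute into x ≡ 14 (mod 21): 40·t ≡ 14 − 16 = -2 (mod 21).
    Reduce coefficients mod 21: 19·t ≡ 19 (mod 21).
    The inverse of 19 mod 21 is 10 (since 19·10 = 190 = 9·21 + 1), so t ≡ 10·19 = 190 ≡ 1 (mod 21).
    Then x = 16 + 40·1 = 56, valid modulo lcm(40, 21) = 840: x ≡ 56 (mod 840).
Verify: 56 mod 8 = 0, 56 mod 20 = 16, 56 mod 21 = 14.

x ≡ 56 (mod 840).


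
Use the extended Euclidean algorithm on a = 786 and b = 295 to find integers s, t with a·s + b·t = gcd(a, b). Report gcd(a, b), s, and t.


Euclidean algorithm on (786, 295) — divide until remainder is 0:
  786 = 2 · 295 + 196
  295 = 1 · 196 + 99
  196 = 1 · 99 + 97
  99 = 1 · 97 + 2
  97 = 48 · 2 + 1
  2 = 2 · 1 + 0
gcd(786, 295) = 1.
Track Bezout coefficients alongside the remainders: start with r₀ = 786 = a·1 + b·0 (s = 1, t = 0) and r₁ = 295 = a·0 + b·1 (s = 0, t = 1); each new remainder r_{k+1} = r_{k-1} − q_k·r_k inherits s_{k+1} = s_{k-1} − q_k·s_k, t_{k+1} = t_{k-1} − q_k·t_k, so r_k = a·s_k + b·t_k at every step:
  q = 2: r = 196, s = 1 − 2·0 = 1, t = 0 − 2·1 = -2  (check: 786·1 + 295·(-2) = 196)
  q = 1: r = 99, s = 0 − 1·1 = -1, t = 1 − 1·(-2) = 3  (check: 786·(-1) + 295·3 = 99)
  q = 1: r = 97, s = 1 − 1·(-1) = 2, t = -2 − 1·3 = -5  (check: 786·2 + 295·(-5) = 97)
  q = 1: r = 2, s = -1 − 1·2 = -3, t = 3 − 1·(-5) = 8  (check: 786·(-3) + 295·8 = 2)
  q = 48: r = 1, s = 2 − 48·(-3) = 146, t = -5 − 48·8 = -389  (check: 786·146 + 295·(-389) = 1)
The row with r = 1 (the gcd) gives the Bezout coefficients s = 146, t = -389.
Result: 786 · (146) + 295 · (-389) = 1.

gcd(786, 295) = 1; s = 146, t = -389 (check: 786·146 + 295·(-389) = 1).


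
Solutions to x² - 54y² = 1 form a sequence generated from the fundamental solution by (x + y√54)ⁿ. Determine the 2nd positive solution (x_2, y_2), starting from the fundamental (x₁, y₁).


Step 1: Find the fundamental solution (x₁, y₁) of x² - 54y² = 1.
  Expand √54 as a continued fraction. a₀ = ⌊√54⌋ = 7; iterate m_{k+1} = d_k·a_k − m_k, d_{k+1} = (54 − m_{k+1}²)/d_k, a_{k+1} = ⌊(a₀ + m_{k+1})/d_{k+1}⌋ (starting m₀ = 0, d₀ = 1), with convergents p_k = a_k·p_{k-1} + p_{k-2}, q_k = a_k·q_{k-1} + q_{k-2} (p₋₁ = 1, q₋₁ = 0):
  k = 0: a₀ = 7; p₀/q₀ = 7/1; p₀² − 54·q₀² = 49 − 54 = -5.
  k = 1: m = 7, d = 5, a = ⌊(7 + 7)/5⌋ = 2; p/q = (2·7 + 1)/(2·1 + 0) = 15/2; p² − 54·q² = 225 − 216 = 9.
  k = 2: m = 3, d = 9, a = ⌊(7 + 3)/9⌋ = 1; p/q = (1·15 + 7)/(1·2 + 1) = 22/3; p² − 54·q² = 484 − 486 = -2.
  k = 3: m = 6, d = 2, a = ⌊(7 + 6)/2⌋ = 6; p/q = (6·22 + 15)/(6·3 + 2) = 147/20; p² − 54·q² = 21609 − 21600 = 9.
  k = 4: m = 6, d = 9, a = ⌊(7 + 6)/9⌋ = 1; p/q = (1·147 + 22)/(1·20 + 3) = 169/23; p² − 54·q² = 28561 − 28566 = -5.
  k = 5: m = 3, d = 5, a = ⌊(7 + 3)/5⌋ = 2; p/q = (2·169 + 147)/(2·23 + 20) = 485/66; p² − 54·q² = 235225 − 235224 = 1.
  The first convergent with p² − 54·q² = 1 gives the fundamental solution (x₁, y₁) = (485, 66).
Step 2: Apply the recurrence (x_{n+1}, y_{n+1}) = (x₁x_n + 54y₁y_n, x₁y_n + y₁x_n) repeatedly.
  From (x_1, y_1) = (485, 66): x_2 = 485·485 + 54·66·66 = 470449; y_2 = 485·66 + 66·485 = 64020.
Step 3: Verify x_2² - 54·y_2² = 221322261601 - 221322261600 = 1 (should be 1). ✓

(x_1, y_1) = (485, 66); (x_2, y_2) = (470449, 64020).


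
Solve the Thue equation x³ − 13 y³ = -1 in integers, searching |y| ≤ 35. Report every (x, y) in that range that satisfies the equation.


The equation is x³ - 13y³ = -1. For fixed y, x³ = 13·y³ − 1, so a solution requires the RHS to be a perfect cube.
Strategy: iterate y from -35 to 35, compute RHS = 13·y³ − 1, and check whether it is a (positive or negative) perfect cube.
Check small values of y:
  y = 0: RHS = -1 = (-1)³ ⇒ x = -1 works.
  y = 1: RHS = 12 is not a perfect cube.
  y = -1: RHS = -14 is not a perfect cube.
  y = 2: RHS = 103 is not a perfect cube.
  y = -2: RHS = -105 is not a perfect cube.
  y = 3: RHS = 350 is not a perfect cube.
  y = -3: RHS = -352 is not a perfect cube.
Continuing the search up to |y| = 35 finds no further solutions beyond those listed.
Collected solutions: (-1, 0).

Solutions (with |y| ≤ 35): (-1, 0).


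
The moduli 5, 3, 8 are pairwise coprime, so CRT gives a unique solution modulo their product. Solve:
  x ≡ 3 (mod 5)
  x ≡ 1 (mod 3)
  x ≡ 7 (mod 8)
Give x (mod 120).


Moduli 5, 3, 8 are pairwise coprime; by CRT there is a unique solution modulo M = 5 · 3 · 8 = 120.
Solve pairwise, accumulating the modulus:
  Start with x ≡ 3 (mod 5).
  Combine with x ≡ 1 (mod 3): since gcd(5, 3) = 1, we get a unique residue mod 15.
    Write x = 3 + 5·t and substitute into x ≡ 1 (mod 3): 5·t ≡ 1 − 3 = -2 (mod 3).
    Reduce coefficients mod 3: 2·t ≡ 1 (mod 3).
    The inverse of 2 mod 3 is 2 (since 2·2 = 4 = 1·3 + 1), so t ≡ 2·1 = 2 ≡ 2 (mod 3).
    Then x = 3 + 5·2 = 13, valid modulo lcm(5, 3) = 15: x ≡ 13 (mod 15).
  Combine with x ≡ 7 (mod 8): since gcd(15, 8) = 1, we get a unique residue mod 120.
    Write x = 13 + 15·t and substitute into x ≡ 7 (mod 8): 15·t ≡ 7 − 13 = -6 (mod 8).
    Reduce coefficients mod 8: 7·t ≡ 2 (mod 8).
    The inverse of 7 mod 8 is 7 (since 7·7 = 49 = 6·8 + 1), so t ≡ 7·2 = 14 ≡ 6 (mod 8).
    Then x = 13 + 15·6 = 103, valid modulo lcm(15, 8) = 120: x ≡ 103 (mod 120).
Verify: 103 mod 5 = 3 ✓, 103 mod 3 = 1 ✓, 103 mod 8 = 7 ✓.

x ≡ 103 (mod 120).


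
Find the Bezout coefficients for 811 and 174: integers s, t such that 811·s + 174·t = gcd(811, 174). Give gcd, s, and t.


Euclidean algorithm on (811, 174) — divide until remainder is 0:
  811 = 4 · 174 + 115
  174 = 1 · 115 + 59
  115 = 1 · 59 + 56
  59 = 1 · 56 + 3
  56 = 18 · 3 + 2
  3 = 1 · 2 + 1
  2 = 2 · 1 + 0
gcd(811, 174) = 1.
Track Bezout coefficients alongside the remainders: start with r₀ = 811 = a·1 + b·0 (s = 1, t = 0) and r₁ = 174 = a·0 + b·1 (s = 0, t = 1); each new remainder r_{k+1} = r_{k-1} − q_k·r_k inherits s_{k+1} = s_{k-1} − q_k·s_k, t_{k+1} = t_{k-1} − q_k·t_k, so r_k = a·s_k + b·t_k at every step:
  q = 4: r = 115, s = 1 − 4·0 = 1, t = 0 − 4·1 = -4  (check: 811·1 + 174·(-4) = 115)
  q = 1: r = 59, s = 0 − 1·1 = -1, t = 1 − 1·(-4) = 5  (check: 811·(-1) + 174·5 = 59)
  q = 1: r = 56, s = 1 − 1·(-1) = 2, t = -4 − 1·5 = -9  (check: 811·2 + 174·(-9) = 56)
  q = 1: r = 3, s = -1 − 1·2 = -3, t = 5 − 1·(-9) = 14  (check: 811·(-3) + 174·14 = 3)
  q = 18: r = 2, s = 2 − 18·(-3) = 56, t = -9 − 18·14 = -261  (check: 811·56 + 174·(-261) = 2)
  q = 1: r = 1, s = -3 − 1·56 = -59, t = 14 − 1·(-261) = 275  (check: 811·(-59) + 174·275 = 1)
The row with r = 1 (the gcd) gives the Bezout coefficients s = -59, t = 275.
Result: 811 · (-59) + 174 · (275) = 1.

gcd(811, 174) = 1; s = -59, t = 275 (check: 811·(-59) + 174·275 = 1).


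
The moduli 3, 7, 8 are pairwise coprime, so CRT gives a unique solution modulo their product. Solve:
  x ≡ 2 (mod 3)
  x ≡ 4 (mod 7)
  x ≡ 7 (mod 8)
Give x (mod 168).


Moduli 3, 7, 8 are pairwise coprime; by CRT there is a unique solution modulo M = 3 · 7 · 8 = 168.
Solve pairwise, accumulating the modulus:
  Start with x ≡ 2 (mod 3).
  Combine with x ≡ 4 (mod 7): since gcd(3, 7) = 1, we get a unique residue mod 21.
    Write x = 2 + 3·t and substitute into x ≡ 4 (mod 7): 3·t ≡ 4 − 2 = 2 (mod 7).
    The inverse of 3 mod 7 is 5 (since 3·5 = 15 = 2·7 + 1), so t ≡ 5·2 = 10 ≡ 3 (mod 7).
    Then x = 2 + 3·3 = 11, valid modulo lcm(3, 7) = 21: x ≡ 11 (mod 21).
  Combine with x ≡ 7 (mod 8): since gcd(21, 8) = 1, we get a unique residue mod 168.
    Write x = 11 + 21·t and substitute into x ≡ 7 (mod 8): 21·t ≡ 7 − 11 = -4 (mod 8).
    Reduce coefficients mod 8: 5·t ≡ 4 (mod 8).
    The inverse of 5 mod 8 is 5 (since 5·5 = 25 = 3·8 + 1), so t ≡ 5·4 = 20 ≡ 4 (mod 8).
    Then x = 11 + 21·4 = 95, valid modulo lcm(21, 8) = 168: x ≡ 95 (mod 168).
Verify: 95 mod 3 = 2 ✓, 95 mod 7 = 4 ✓, 95 mod 8 = 7 ✓.

x ≡ 95 (mod 168).


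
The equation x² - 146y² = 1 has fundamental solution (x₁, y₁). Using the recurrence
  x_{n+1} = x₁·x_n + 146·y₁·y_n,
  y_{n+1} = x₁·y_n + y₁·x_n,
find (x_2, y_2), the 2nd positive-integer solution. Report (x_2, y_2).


Step 1: Find the fundamental solution (x₁, y₁) of x² - 146y² = 1.
  Expand √146 as a continued fraction. a₀ = ⌊√146⌋ = 12; iterate m_{k+1} = d_k·a_k − m_k, d_{k+1} = (146 − m_{k+1}²)/d_k, a_{k+1} = ⌊(a₀ + m_{k+1})/d_{k+1}⌋ (starting m₀ = 0, d₀ = 1), with convergents p_k = a_k·p_{k-1} + p_{k-2}, q_k = a_k·q_{k-1} + q_{k-2} (p₋₁ = 1, q₋₁ = 0):
  k = 0: a₀ = 12; p₀/q₀ = 12/1; p₀² − 146·q₀² = 144 − 146 = -2.
  k = 1: m = 12, d = 2, a = ⌊(12 + 12)/2⌋ = 12; p/q = (12·12 + 1)/(12·1 + 0) = 145/12; p² − 146·q² = 21025 − 21024 = 1.
  The first convergent with p² − 146·q² = 1 gives the fundamental solution (x₁, y₁) = (145, 12).
Step 2: Apply the recurrence (x_{n+1}, y_{n+1}) = (x₁x_n + 146y₁y_n, x₁y_n + y₁x_n) repeatedly.
  From (x_1, y_1) = (145, 12): x_2 = 145·145 + 146·12·12 = 42049; y_2 = 145·12 + 12·145 = 3480.
Step 3: Verify x_2² - 146·y_2² = 1768118401 - 1768118400 = 1 (should be 1). ✓

(x_1, y_1) = (145, 12); (x_2, y_2) = (42049, 3480).


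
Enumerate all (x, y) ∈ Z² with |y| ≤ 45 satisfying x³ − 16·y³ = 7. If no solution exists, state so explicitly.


The equation is x³ - 16y³ = 7. For fixed y, x³ = 16·y³ + 7, so a solution requires the RHS to be a perfect cube.
Strategy: iterate y from -45 to 45, compute RHS = 16·y³ + 7, and check whether it is a (positive or negative) perfect cube.
Check small values of y:
  y = 0: RHS = 7 is not a perfect cube.
  y = 1: RHS = 23 is not a perfect cube.
  y = -1: RHS = -9 is not a perfect cube.
  y = 2: RHS = 135 is not a perfect cube.
  y = -2: RHS = -121 is not a perfect cube.
  y = 3: RHS = 439 is not a perfect cube.
  y = -3: RHS = -425 is not a perfect cube.
Continuing the search up to |y| = 45 finds no solutions either.
No (x, y) in the scanned range satisfies the equation.

No integer solutions with |y| ≤ 45.


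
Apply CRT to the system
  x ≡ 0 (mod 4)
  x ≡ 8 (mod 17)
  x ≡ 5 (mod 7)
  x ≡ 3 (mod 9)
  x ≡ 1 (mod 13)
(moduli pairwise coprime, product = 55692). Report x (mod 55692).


Product of moduli M = 4 · 17 · 7 · 9 · 13 = 55692.
Merge one congruence at a time:
  Start: x ≡ 0 (mod 4).
  Combine with x ≡ 8 (mod 17); new modulus lcm = 68.
    Write x = 0 + 4·t and substitute into x ≡ 8 (mod 17): 4·t ≡ 8 − 0 = 8 (mod 17).
    The inverse of 4 mod 17 is 13 (since 4·13 = 52 = 3·17 + 1), so t ≡ 13·8 = 104 ≡ 2 (mod 17).
    Then x = 0 + 4·2 = 8, valid modulo lcm(4, 17) = 68: x ≡ 8 (mod 68).
  Combine with x ≡ 5 (mod 7); new modulus lcm = 476.
    Write x = 8 + 68·t and substitute into x ≡ 5 (mod 7): 68·t ≡ 5 − 8 = -3 (mod 7).
    Reduce coefficients mod 7: 5·t ≡ 4 (mod 7).
    The inverse of 5 mod 7 is 3 (since 5·3 = 15 = 2·7 + 1), so t ≡ 3·4 = 12 ≡ 5 (mod 7).
    Then x = 8 + 68·5 = 348, valid modulo lcm(68, 7) = 476: x ≡ 348 (mod 476).
  Combine with x ≡ 3 (mod 9); new modulus lcm = 4284.
    Write x = 348 + 476·t and substitute into x ≡ 3 (mod 9): 476·t ≡ 3 − 348 = -345 (mod 9).
    Reduce coefficients mod 9: 8·t ≡ 6 (mod 9).
    The inverse of 8 mod 9 is 8 (since 8·8 = 64 = 7·9 + 1), so t ≡ 8·6 = 48 ≡ 3 (mod 9).
    Then x = 348 + 476·3 = 1776, valid modulo lcm(476, 9) = 4284: x ≡ 1776 (mod 4284).
  Combine with x ≡ 1 (mod 13); new modulus lcm = 55692.
    Write x = 1776 + 4284·t and substitute into x ≡ 1 (mod 13): 4284·t ≡ 1 − 1776 = -1775 (mod 13).
    Reduce coefficients mod 13: 7·t ≡ 6 (mod 13).
    The inverse of 7 mod 13 is 2 (since 7·2 = 14 = 1·13 + 1), so t ≡ 2·6 = 12 ≡ 12 (mod 13).
    Then x = 1776 + 4284·12 = 53184, valid modulo lcm(4284, 13) = 55692: x ≡ 53184 (mod 55692).
Verify against each original: 53184 mod 4 = 0, 53184 mod 17 = 8, 53184 mod 7 = 5, 53184 mod 9 = 3, 53184 mod 13 = 1.

x ≡ 53184 (mod 55692).


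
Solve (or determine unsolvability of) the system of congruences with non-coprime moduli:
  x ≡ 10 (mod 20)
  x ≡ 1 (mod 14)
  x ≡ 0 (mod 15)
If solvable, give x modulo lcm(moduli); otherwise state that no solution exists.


Moduli 20, 14, 15 are not pairwise coprime, so CRT works modulo lcm(m_i) when all pairwise compatibility conditions hold.
Pairwise compatibility: gcd(m_i, m_j) must divide a_i - a_j for every pair.
Merge one congruence at a time:
  Start: x ≡ 10 (mod 20).
  Combine with x ≡ 1 (mod 14): gcd(20, 14) = 2, and 1 - 10 = -9 is NOT divisible by 2.
    ⇒ system is inconsistent (no integer solution).

No solution (the system is inconsistent).


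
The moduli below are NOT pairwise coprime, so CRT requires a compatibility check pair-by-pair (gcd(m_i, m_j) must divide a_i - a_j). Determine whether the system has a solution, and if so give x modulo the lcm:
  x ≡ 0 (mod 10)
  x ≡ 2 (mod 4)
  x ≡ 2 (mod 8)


Moduli 10, 4, 8 are not pairwise coprime, so CRT works modulo lcm(m_i) when all pairwise compatibility conditions hold.
Pairwise compatibility: gcd(m_i, m_j) must divide a_i - a_j for every pair.
Merge one congruence at a time:
  Start: x ≡ 0 (mod 10).
  Combine with x ≡ 2 (mod 4): gcd(10, 4) = 2; 2 - 0 = 2, which IS divisible by 2, so compatible.
    Write x = 0 + 10·t and substitute into x ≡ 2 (mod 4): 10·t ≡ 2 − 0 = 2 (mod 4).
    Divide the congruence (and modulus) by g = 2: 5·t ≡ 1 (mod 2).
    Reduce coefficients mod 2: 1·t ≡ 1 (mod 2).
    So t ≡ 1 (mod 2).
    Then x = 0 + 10·1 = 10, valid modulo lcm(10, 4) = 20: x ≡ 10 (mod 20).
  Combine with x ≡ 2 (mod 8): gcd(20, 8) = 4; 2 - 10 = -8, which IS divisible by 4, so compatible.
    Write x = 10 + 20·t and substitute into x ≡ 2 (mod 8): 20·t ≡ 2 − 10 = -8 (mod 8).
    Divide the congruence (and modulus) by g = 4: 5·t ≡ -2 (mod 2).
    Reduce coefficients mod 2: 1·t ≡ 0 (mod 2).
    So t ≡ 0 (mod 2).
    Then x = 10 + 20·0 = 10, valid modulo lcm(20, 8) = 40: x ≡ 10 (mod 40).
Verify: 10 mod 10 = 0, 10 mod 4 = 2, 10 mod 8 = 2.

x ≡ 10 (mod 40).


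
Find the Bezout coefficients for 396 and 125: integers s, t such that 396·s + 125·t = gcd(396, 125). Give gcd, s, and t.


Euclidean algorithm on (396, 125) — divide until remainder is 0:
  396 = 3 · 125 + 21
  125 = 5 · 21 + 20
  21 = 1 · 20 + 1
  20 = 20 · 1 + 0
gcd(396, 125) = 1.
Track Bezout coefficients alongside the remainders: start with r₀ = 396 = a·1 + b·0 (s = 1, t = 0) and r₁ = 125 = a·0 + b·1 (s = 0, t = 1); each new remainder r_{k+1} = r_{k-1} − q_k·r_k inherits s_{k+1} = s_{k-1} − q_k·s_k, t_{k+1} = t_{k-1} − q_k·t_k, so r_k = a·s_k + b·t_k at every step:
  q = 3: r = 21, s = 1 − 3·0 = 1, t = 0 − 3·1 = -3  (check: 396·1 + 125·(-3) = 21)
  q = 5: r = 20, s = 0 − 5·1 = -5, t = 1 − 5·(-3) = 16  (check: 396·(-5) + 125·16 = 20)
  q = 1: r = 1, s = 1 − 1·(-5) = 6, t = -3 − 1·16 = -19  (check: 396·6 + 125·(-19) = 1)
The row with r = 1 (the gcd) gives the Bezout coefficients s = 6, t = -19.
Result: 396 · (6) + 125 · (-19) = 1.

gcd(396, 125) = 1; s = 6, t = -19 (check: 396·6 + 125·(-19) = 1).


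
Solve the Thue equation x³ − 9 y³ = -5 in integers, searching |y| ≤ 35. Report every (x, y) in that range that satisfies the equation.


The equation is x³ - 9y³ = -5. For fixed y, x³ = 9·y³ − 5, so a solution requires the RHS to be a perfect cube.
Strategy: iterate y from -35 to 35, compute RHS = 9·y³ − 5, and check whether it is a (positive or negative) perfect cube.
Check small values of y:
  y = 0: RHS = -5 is not a perfect cube.
  y = 1: RHS = 4 is not a perfect cube.
  y = -1: RHS = -14 is not a perfect cube.
  y = 2: RHS = 67 is not a perfect cube.
  y = -2: RHS = -77 is not a perfect cube.
  y = 3: RHS = 238 is not a perfect cube.
  y = -3: RHS = -248 is not a perfect cube.
Continuing the search up to |y| = 35 finds no solutions either.
No (x, y) in the scanned range satisfies the equation.

No integer solutions with |y| ≤ 35.


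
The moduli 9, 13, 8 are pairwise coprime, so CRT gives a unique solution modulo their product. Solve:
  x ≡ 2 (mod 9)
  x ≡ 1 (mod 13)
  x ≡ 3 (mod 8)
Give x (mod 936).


Moduli 9, 13, 8 are pairwise coprime; by CRT there is a unique solution modulo M = 9 · 13 · 8 = 936.
Solve pairwise, accumulating the modulus:
  Start with x ≡ 2 (mod 9).
  Combine with x ≡ 1 (mod 13): since gcd(9, 13) = 1, we get a unique residue mod 117.
    Write x = 2 + 9·t and substitute into x ≡ 1 (mod 13): 9·t ≡ 1 − 2 = -1 (mod 13).
    Reduce coefficients mod 13: 9·t ≡ 12 (mod 13).
    The inverse of 9 mod 13 is 3 (since 9·3 = 27 = 2·13 + 1), so t ≡ 3·12 = 36 ≡ 10 (mod 13).
    Then x = 2 + 9·10 = 92, valid modulo lcm(9, 13) = 117: x ≡ 92 (mod 117).
  Combine with x ≡ 3 (mod 8): since gcd(117, 8) = 1, we get a unique residue mod 936.
    Write x = 92 + 117·t and substitute into x ≡ 3 (mod 8): 117·t ≡ 3 − 92 = -89 (mod 8).
    Reduce coefficients mod 8: 5·t ≡ 7 (mod 8).
    The inverse of 5 mod 8 is 5 (since 5·5 = 25 = 3·8 + 1), so t ≡ 5·7 = 35 ≡ 3 (mod 8).
    Then x = 92 + 117·3 = 443, valid modulo lcm(117, 8) = 936: x ≡ 443 (mod 936).
Verify: 443 mod 9 = 2 ✓, 443 mod 13 = 1 ✓, 443 mod 8 = 3 ✓.

x ≡ 443 (mod 936).


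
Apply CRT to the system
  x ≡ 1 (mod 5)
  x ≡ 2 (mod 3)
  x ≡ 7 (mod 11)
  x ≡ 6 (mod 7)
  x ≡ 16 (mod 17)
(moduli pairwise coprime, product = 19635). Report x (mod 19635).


Product of moduli M = 5 · 3 · 11 · 7 · 17 = 19635.
Merge one congruence at a time:
  Start: x ≡ 1 (mod 5).
  Combine with x ≡ 2 (mod 3); new modulus lcm = 15.
    Write x = 1 + 5·t and substitute into x ≡ 2 (mod 3): 5·t ≡ 2 − 1 = 1 (mod 3).
    Reduce coefficients mod 3: 2·t ≡ 1 (mod 3).
    The inverse of 2 mod 3 is 2 (since 2·2 = 4 = 1·3 + 1), so t ≡ 2·1 = 2 ≡ 2 (mod 3).
    Then x = 1 + 5·2 = 11, valid modulo lcm(5, 3) = 15: x ≡ 11 (mod 15).
  Combine with x ≡ 7 (mod 11); new modulus lcm = 165.
    Write x = 11 + 15·t and substitute into x ≡ 7 (mod 11): 15·t ≡ 7 − 11 = -4 (mod 11).
    Reduce coefficients mod 11: 4·t ≡ 7 (mod 11).
    The inverse of 4 mod 11 is 3 (since 4·3 = 12 = 1·11 + 1), so t ≡ 3·7 = 21 ≡ 10 (mod 11).
    Then x = 11 + 15·10 = 161, valid modulo lcm(15, 11) = 165: x ≡ 161 (mod 165).
  Combine with x ≡ 6 (mod 7); new modulus lcm = 1155.
    Write x = 161 + 165·t and substitute into x ≡ 6 (mod 7): 165·t ≡ 6 − 161 = -155 (mod 7).
    Reduce coefficients mod 7: 4·t ≡ 6 (mod 7).
    The inverse of 4 mod 7 is 2 (since 4·2 = 8 = 1·7 + 1), so t ≡ 2·6 = 12 ≡ 5 (mod 7).
    Then x = 161 + 165·5 = 986, valid modulo lcm(165, 7) = 1155: x ≡ 986 (mod 1155).
  Combine with x ≡ 16 (mod 17); new modulus lcm = 19635.
    Write x = 986 + 1155·t and substitute into x ≡ 16 (mod 17): 1155·t ≡ 16 − 986 = -970 (mod 17).
    Reduce coefficients mod 17: 16·t ≡ 16 (mod 17).
    The inverse of 16 mod 17 is 16 (since 16·16 = 256 = 15·17 + 1), so t ≡ 16·16 = 256 ≡ 1 (mod 17).
    Then x = 986 + 1155·1 = 2141, valid modulo lcm(1155, 17) = 19635: x ≡ 2141 (mod 19635).
Verify against each original: 2141 mod 5 = 1, 2141 mod 3 = 2, 2141 mod 11 = 7, 2141 mod 7 = 6, 2141 mod 17 = 16.

x ≡ 2141 (mod 19635).


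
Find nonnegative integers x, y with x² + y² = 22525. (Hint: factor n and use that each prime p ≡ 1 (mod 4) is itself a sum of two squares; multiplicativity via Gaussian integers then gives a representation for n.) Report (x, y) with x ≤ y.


Step 1: Factor n = 22525 = 5^2 · 17 · 53.
Step 2: Check the mod-4 condition on each prime factor: 5 ≡ 1 (mod 4), exponent 2; 17 ≡ 1 (mod 4), exponent 1; 53 ≡ 1 (mod 4), exponent 1.
All primes ≡ 3 (mod 4) appear to even exponent (or don't appear), so by the two-squares theorem n IS expressible as a sum of two squares.
Step 3: Build a representation. Group n = k² · m with k = 5 and m = 17 · 53 = 901 (a product of primes ≡ 1 (mod 4)); a representation of m scales to one of n via (k·x)² + (k·y)² = k²(x² + y²). Each prime p ≡ 1 (mod 4) is itself a sum of two squares; find a² by testing p − a² for a perfect square:
  17: 17 − 1² = 16 = 4² ⇒ 17 = 1² + 4².
  53: 53 − 1² = 52, 53 − 2² = 49 = 7² ⇒ 53 = 2² + 7².
  Combine using the Brahmagupta–Fibonacci identity (a² + b²)(c² + d²) = (ac − bd)² + (ad + bc)² = (ac + bd)² + (ad − bc)²:
  17 · 53 = 901: from (1² + 4²)(2² + 7²), take (1·2 − 4·7, 1·7 + 4·2) = (2 − 28, 7 + 8) = (-26, 15); dropping signs (only squares matter) gives (26, 15); check 26² + 15² = 676 + 225 = 901 ✓.
  Scale by k = 5: (5·26, 5·15) = (130, 75).
Step 4: Order so x ≤ y and verify: 75² + 130² = 5625 + 16900 = 22525 = n. ✓

n = 22525 = 75² + 130² (one valid representation with x ≤ y).


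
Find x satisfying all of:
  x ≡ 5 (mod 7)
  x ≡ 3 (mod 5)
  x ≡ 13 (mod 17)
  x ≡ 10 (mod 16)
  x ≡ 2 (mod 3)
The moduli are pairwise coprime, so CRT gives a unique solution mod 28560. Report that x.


Product of moduli M = 7 · 5 · 17 · 16 · 3 = 28560.
Merge one congruence at a time:
  Start: x ≡ 5 (mod 7).
  Combine with x ≡ 3 (mod 5); new modulus lcm = 35.
    Write x = 5 + 7·t and substitute into x ≡ 3 (mod 5): 7·t ≡ 3 − 5 = -2 (mod 5).
    Reduce coefficients mod 5: 2·t ≡ 3 (mod 5).
    The inverse of 2 mod 5 is 3 (since 2·3 = 6 = 1·5 + 1), so t ≡ 3·3 = 9 ≡ 4 (mod 5).
    Then x = 5 + 7·4 = 33, valid modulo lcm(7, 5) = 35: x ≡ 33 (mod 35).
  Combine with x ≡ 13 (mod 17); new modulus lcm = 595.
    Write x = 33 + 35·t and substitute into x ≡ 13 (mod 17): 35·t ≡ 13 − 33 = -20 (mod 17).
    Reduce coefficients mod 17: 1·t ≡ 14 (mod 17).
    So t ≡ 14 (mod 17).
    Then x = 33 + 35·14 = 523, valid modulo lcm(35, 17) = 595: x ≡ 523 (mod 595).
  Combine with x ≡ 10 (mod 16); new modulus lcm = 9520.
    Write x = 523 + 595·t and substitute into x ≡ 10 (mod 16): 595·t ≡ 10 − 523 = -513 (mod 16).
    Reduce coefficients mod 16: 3·t ≡ 15 (mod 16).
    The inverse of 3 mod 16 is 11 (since 3·11 = 33 = 2·16 + 1), so t ≡ 11·15 = 165 ≡ 5 (mod 16).
    Then x = 523 + 595·5 = 3498, valid modulo lcm(595, 16) = 9520: x ≡ 3498 (mod 9520).
  Combine with x ≡ 2 (mod 3); new modulus lcm = 28560.
    Write x = 3498 + 9520·t and substitute into x ≡ 2 (mod 3): 9520·t ≡ 2 − 3498 = -3496 (mod 3).
    Reduce coefficients mod 3: 1·t ≡ 2 (mod 3).
    So t ≡ 2 (mod 3).
    Then x = 3498 + 9520·2 = 22538, valid modulo lcm(9520, 3) = 28560: x ≡ 22538 (mod 28560).
Verify against each original: 22538 mod 7 = 5, 22538 mod 5 = 3, 22538 mod 17 = 13, 22538 mod 16 = 10, 22538 mod 3 = 2.

x ≡ 22538 (mod 28560).


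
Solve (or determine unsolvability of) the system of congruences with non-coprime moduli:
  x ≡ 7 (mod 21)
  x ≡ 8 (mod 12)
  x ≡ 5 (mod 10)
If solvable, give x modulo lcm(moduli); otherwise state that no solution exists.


Moduli 21, 12, 10 are not pairwise coprime, so CRT works modulo lcm(m_i) when all pairwise compatibility conditions hold.
Pairwise compatibility: gcd(m_i, m_j) must divide a_i - a_j for every pair.
Merge one congruence at a time:
  Start: x ≡ 7 (mod 21).
  Combine with x ≡ 8 (mod 12): gcd(21, 12) = 3, and 8 - 7 = 1 is NOT divisible by 3.
    ⇒ system is inconsistent (no integer solution).

No solution (the system is inconsistent).


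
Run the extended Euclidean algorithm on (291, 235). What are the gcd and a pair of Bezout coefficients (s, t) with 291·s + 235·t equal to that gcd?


Euclidean algorithm on (291, 235) — divide until remainder is 0:
  291 = 1 · 235 + 56
  235 = 4 · 56 + 11
  56 = 5 · 11 + 1
  11 = 11 · 1 + 0
gcd(291, 235) = 1.
Track Bezout coefficients alongside the remainders: start with r₀ = 291 = a·1 + b·0 (s = 1, t = 0) and r₁ = 235 = a·0 + b·1 (s = 0, t = 1); each new remainder r_{k+1} = r_{k-1} − q_k·r_k inherits s_{k+1} = s_{k-1} − q_k·s_k, t_{k+1} = t_{k-1} − q_k·t_k, so r_k = a·s_k + b·t_k at every step:
  q = 1: r = 56, s = 1 − 1·0 = 1, t = 0 − 1·1 = -1  (check: 291·1 + 235·(-1) = 56)
  q = 4: r = 11, s = 0 − 4·1 = -4, t = 1 − 4·(-1) = 5  (check: 291·(-4) + 235·5 = 11)
  q = 5: r = 1, s = 1 − 5·(-4) = 21, t = -1 − 5·5 = -26  (check: 291·21 + 235·(-26) = 1)
The row with r = 1 (the gcd) gives the Bezout coefficients s = 21, t = -26.
Result: 291 · (21) + 235 · (-26) = 1.

gcd(291, 235) = 1; s = 21, t = -26 (check: 291·21 + 235·(-26) = 1).


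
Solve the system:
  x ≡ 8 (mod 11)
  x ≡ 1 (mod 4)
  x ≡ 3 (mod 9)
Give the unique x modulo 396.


Moduli 11, 4, 9 are pairwise coprime; by CRT there is a unique solution modulo M = 11 · 4 · 9 = 396.
Solve pairwise, accumulating the modulus:
  Start with x ≡ 8 (mod 11).
  Combine with x ≡ 1 (mod 4): since gcd(11, 4) = 1, we get a unique residue mod 44.
    Write x = 8 + 11·t and substitute into x ≡ 1 (mod 4): 11·t ≡ 1 − 8 = -7 (mod 4).
    Reduce coefficients mod 4: 3·t ≡ 1 (mod 4).
    The inverse of 3 mod 4 is 3 (since 3·3 = 9 = 2·4 + 1), so t ≡ 3·1 = 3 ≡ 3 (mod 4).
    Then x = 8 + 11·3 = 41, valid modulo lcm(11, 4) = 44: x ≡ 41 (mod 44).
  Combine with x ≡ 3 (mod 9): since gcd(44, 9) = 1, we get a unique residue mod 396.
    Write x = 41 + 44·t and substitute into x ≡ 3 (mod 9): 44·t ≡ 3 − 41 = -38 (mod 9).
    Reduce coefficients mod 9: 8·t ≡ 7 (mod 9).
    The inverse of 8 mod 9 is 8 (since 8·8 = 64 = 7·9 + 1), so t ≡ 8·7 = 56 ≡ 2 (mod 9).
    Then x = 41 + 44·2 = 129, valid modulo lcm(44, 9) = 396: x ≡ 129 (mod 396).
Verify: 129 mod 11 = 8 ✓, 129 mod 4 = 1 ✓, 129 mod 9 = 3 ✓.

x ≡ 129 (mod 396).


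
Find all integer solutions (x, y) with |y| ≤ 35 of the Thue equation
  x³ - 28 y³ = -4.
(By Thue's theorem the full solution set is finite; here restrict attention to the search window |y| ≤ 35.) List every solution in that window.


The equation is x³ - 28y³ = -4. For fixed y, x³ = 28·y³ − 4, so a solution requires the RHS to be a perfect cube.
Strategy: iterate y from -35 to 35, compute RHS = 28·y³ − 4, and check whether it is a (positive or negative) perfect cube.
Check small values of y:
  y = 0: RHS = -4 is not a perfect cube.
  y = 1: RHS = 24 is not a perfect cube.
  y = -1: RHS = -32 is not a perfect cube.
  y = 2: RHS = 220 is not a perfect cube.
  y = -2: RHS = -228 is not a perfect cube.
  y = 3: RHS = 752 is not a perfect cube.
  y = -3: RHS = -760 is not a perfect cube.
Continuing the search up to |y| = 35 finds no solutions either.
No (x, y) in the scanned range satisfies the equation.

No integer solutions with |y| ≤ 35.


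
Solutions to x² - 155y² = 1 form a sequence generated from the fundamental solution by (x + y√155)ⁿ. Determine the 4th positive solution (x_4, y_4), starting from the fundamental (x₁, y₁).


Step 1: Find the fundamental solution (x₁, y₁) of x² - 155y² = 1.
  Expand √155 as a continued fraction. a₀ = ⌊√155⌋ = 12; iterate m_{k+1} = d_k·a_k − m_k, d_{k+1} = (155 − m_{k+1}²)/d_k, a_{k+1} = ⌊(a₀ + m_{k+1})/d_{k+1}⌋ (starting m₀ = 0, d₀ = 1), with convergents p_k = a_k·p_{k-1} + p_{k-2}, q_k = a_k·q_{k-1} + q_{k-2} (p₋₁ = 1, q₋₁ = 0):
  k = 0: a₀ = 12; p₀/q₀ = 12/1; p₀² − 155·q₀² = 144 − 155 = -11.
  k = 1: m = 12, d = 11, a = ⌊(12 + 12)/11⌋ = 2; p/q = (2·12 + 1)/(2·1 + 0) = 25/2; p² − 155·q² = 625 − 620 = 5.
  k = 2: m = 10, d = 5, a = ⌊(12 + 10)/5⌋ = 4; p/q = (4·25 + 12)/(4·2 + 1) = 112/9; p² − 155·q² = 12544 − 12555 = -11.
  k = 3: m = 10, d = 11, a = ⌊(12 + 10)/11⌋ = 2; p/q = (2·112 + 25)/(2·9 + 2) = 249/20; p² − 155·q² = 62001 − 62000 = 1.
  The first convergent with p² − 155·q² = 1 gives the fundamental solution (x₁, y₁) = (249, 20).
Step 2: Apply the recurrence (x_{n+1}, y_{n+1}) = (x₁x_n + 155y₁y_n, x₁y_n + y₁x_n) repeatedly.
  From (x_1, y_1) = (249, 20): x_2 = 249·249 + 155·20·20 = 124001; y_2 = 249·20 + 20·249 = 9960.
  From (x_2, y_2) = (124001, 9960): x_3 = 249·124001 + 155·20·9960 = 61752249; y_3 = 249·9960 + 20·124001 = 4960060.
  From (x_3, y_3) = (61752249, 4960060): x_4 = 249·61752249 + 155·20·4960060 = 30752496001; y_4 = 249·4960060 + 20·61752249 = 2470099920.
Step 3: Verify x_4² - 155·y_4² = 945716010291520992001 - 945716010291520992000 = 1 (should be 1). ✓

(x_1, y_1) = (249, 20); (x_4, y_4) = (30752496001, 2470099920).


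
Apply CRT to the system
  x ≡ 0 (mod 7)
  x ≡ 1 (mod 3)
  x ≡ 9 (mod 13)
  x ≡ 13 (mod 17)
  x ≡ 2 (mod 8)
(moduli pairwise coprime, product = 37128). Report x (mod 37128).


Product of moduli M = 7 · 3 · 13 · 17 · 8 = 37128.
Merge one congruence at a time:
  Start: x ≡ 0 (mod 7).
  Combine with x ≡ 1 (mod 3); new modulus lcm = 21.
    Write x = 0 + 7·t and substitute into x ≡ 1 (mod 3): 7·t ≡ 1 − 0 = 1 (mod 3).
    Reduce coefficients mod 3: 1·t ≡ 1 (mod 3).
    So t ≡ 1 (mod 3).
    Then x = 0 + 7·1 = 7, valid modulo lcm(7, 3) = 21: x ≡ 7 (mod 21).
  Combine with x ≡ 9 (mod 13); new modulus lcm = 273.
    Write x = 7 + 21·t and substitute into x ≡ 9 (mod 13): 21·t ≡ 9 − 7 = 2 (mod 13).
    Reduce coefficients mod 13: 8·t ≡ 2 (mod 13).
    The inverse of 8 mod 13 is 5 (since 8·5 = 40 = 3·13 + 1), so t ≡ 5·2 = 10 ≡ 10 (mod 13).
    Then x = 7 + 21·10 = 217, valid modulo lcm(21, 13) = 273: x ≡ 217 (mod 273).
  Combine with x ≡ 13 (mod 17); new modulus lcm = 4641.
    Write x = 217 + 273·t and substitute into x ≡ 13 (mod 17): 273·t ≡ 13 − 217 = -204 (mod 17).
    Reduce coefficients mod 17: 1·t ≡ 0 (mod 17).
    So t ≡ 0 (mod 17).
    Then x = 217 + 273·0 = 217, valid modulo lcm(273, 17) = 4641: x ≡ 217 (mod 4641).
  Combine with x ≡ 2 (mod 8); new modulus lcm = 37128.
    Write x = 217 + 4641·t and substitute into x ≡ 2 (mod 8): 4641·t ≡ 2 − 217 = -215 (mod 8).
    Reduce coefficients mod 8: 1·t ≡ 1 (mod 8).
    So t ≡ 1 (mod 8).
    Then x = 217 + 4641·1 = 4858, valid modulo lcm(4641, 8) = 37128: x ≡ 4858 (mod 37128).
Verify against each original: 4858 mod 7 = 0, 4858 mod 3 = 1, 4858 mod 13 = 9, 4858 mod 17 = 13, 4858 mod 8 = 2.

x ≡ 4858 (mod 37128).


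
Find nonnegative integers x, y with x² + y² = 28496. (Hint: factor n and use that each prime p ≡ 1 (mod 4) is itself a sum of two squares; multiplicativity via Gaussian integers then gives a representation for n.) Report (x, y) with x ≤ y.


Step 1: Factor n = 28496 = 2^4 · 13 · 137.
Step 2: Check the mod-4 condition on each prime factor: 2 = 2 (special); 13 ≡ 1 (mod 4), exponent 1; 137 ≡ 1 (mod 4), exponent 1.
All primes ≡ 3 (mod 4) appear to even exponent (or don't appear), so by the two-squares theorem n IS expressible as a sum of two squares.
Step 3: Build a representation. Group n = k² · m with k = 4 and m = 13 · 137 = 1781 (a product of primes ≡ 1 (mod 4)); a representation of m scales to one of n via (k·x)² + (k·y)² = k²(x² + y²). Each prime p ≡ 1 (mod 4) is itself a sum of two squares; find a² by testing p − a² for a perfect square:
  13: 13 − 1² = 12, 13 − 2² = 9 = 3² ⇒ 13 = 2² + 3².
  137: 137 − 1² = 136, 137 − 2² = 133, 137 − 3² = 128, 137 − 4² = 121 = 11² ⇒ 137 = 4² + 11².
  Combine using the Brahmagupta–Fibonacci identity (a² + b²)(c² + d²) = (ac − bd)² + (ad + bc)² = (ac + bd)² + (ad − bc)²:
  13 · 137 = 1781: from (2² + 3²)(4² + 11²), take (2·4 − 3·11, 2·11 + 3·4) = (8 − 33, 22 + 12) = (-25, 34); dropping signs (only squares matter) gives (25, 34); check 25² + 34² = 625 + 1156 = 1781 ✓.
  Scale by k = 4: (4·25, 4·34) = (100, 136).
Step 4: Order so x ≤ y and verify: 100² + 136² = 10000 + 18496 = 28496 = n. ✓

n = 28496 = 100² + 136² (one valid representation with x ≤ y).


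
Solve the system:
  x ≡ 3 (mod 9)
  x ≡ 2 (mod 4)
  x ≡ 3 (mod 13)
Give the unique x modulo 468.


Moduli 9, 4, 13 are pairwise coprime; by CRT there is a unique solution modulo M = 9 · 4 · 13 = 468.
Solve pairwise, accumulating the modulus:
  Start with x ≡ 3 (mod 9).
  Combine with x ≡ 2 (mod 4): since gcd(9, 4) = 1, we get a unique residue mod 36.
    Write x = 3 + 9·t and substitute into x ≡ 2 (mod 4): 9·t ≡ 2 − 3 = -1 (mod 4).
    Reduce coefficients mod 4: 1·t ≡ 3 (mod 4).
    So t ≡ 3 (mod 4).
    Then x = 3 + 9·3 = 30, valid modulo lcm(9, 4) = 36: x ≡ 30 (mod 36).
  Combine with x ≡ 3 (mod 13): since gcd(36, 13) = 1, we get a unique residue mod 468.
    Write x = 30 + 36·t and substitute into x ≡ 3 (mod 13): 36·t ≡ 3 − 30 = -27 (mod 13).
    Reduce coefficients mod 13: 10·t ≡ 12 (mod 13).
    The inverse of 10 mod 13 is 4 (since 10·4 = 40 = 3·13 + 1), so t ≡ 4·12 = 48 ≡ 9 (mod 13).
    Then x = 30 + 36·9 = 354, valid modulo lcm(36, 13) = 468: x ≡ 354 (mod 468).
Verify: 354 mod 9 = 3 ✓, 354 mod 4 = 2 ✓, 354 mod 13 = 3 ✓.

x ≡ 354 (mod 468).


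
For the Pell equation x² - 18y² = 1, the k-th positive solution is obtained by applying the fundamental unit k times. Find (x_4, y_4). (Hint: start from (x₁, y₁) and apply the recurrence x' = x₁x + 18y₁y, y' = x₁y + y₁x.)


Step 1: Find the fundamental solution (x₁, y₁) of x² - 18y² = 1.
  Expand √18 as a continued fraction. a₀ = ⌊√18⌋ = 4; iterate m_{k+1} = d_k·a_k − m_k, d_{k+1} = (18 − m_{k+1}²)/d_k, a_{k+1} = ⌊(a₀ + m_{k+1})/d_{k+1}⌋ (starting m₀ = 0, d₀ = 1), with convergents p_k = a_k·p_{k-1} + p_{k-2}, q_k = a_k·q_{k-1} + q_{k-2} (p₋₁ = 1, q₋₁ = 0):
  k = 0: a₀ = 4; p₀/q₀ = 4/1; p₀² − 18·q₀² = 16 − 18 = -2.
  k = 1: m = 4, d = 2, a = ⌊(4 + 4)/2⌋ = 4; p/q = (4·4 + 1)/(4·1 + 0) = 17/4; p² − 18·q² = 289 − 288 = 1.
  The first convergent with p² − 18·q² = 1 gives the fundamental solution (x₁, y₁) = (17, 4).
Step 2: Apply the recurrence (x_{n+1}, y_{n+1}) = (x₁x_n + 18y₁y_n, x₁y_n + y₁x_n) repeatedly.
  From (x_1, y_1) = (17, 4): x_2 = 17·17 + 18·4·4 = 577; y_2 = 17·4 + 4·17 = 136.
  From (x_2, y_2) = (577, 136): x_3 = 17·577 + 18·4·136 = 19601; y_3 = 17·136 + 4·577 = 4620.
  From (x_3, y_3) = (19601, 4620): x_4 = 17·19601 + 18·4·4620 = 665857; y_4 = 17·4620 + 4·19601 = 156944.
Step 3: Verify x_4² - 18·y_4² = 443365544449 - 443365544448 = 1 (should be 1). ✓

(x_1, y_1) = (17, 4); (x_4, y_4) = (665857, 156944).


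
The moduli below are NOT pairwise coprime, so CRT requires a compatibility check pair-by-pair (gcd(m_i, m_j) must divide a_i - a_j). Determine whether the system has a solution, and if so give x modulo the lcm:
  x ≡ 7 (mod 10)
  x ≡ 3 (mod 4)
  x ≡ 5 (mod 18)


Moduli 10, 4, 18 are not pairwise coprime, so CRT works modulo lcm(m_i) when all pairwise compatibility conditions hold.
Pairwise compatibility: gcd(m_i, m_j) must divide a_i - a_j for every pair.
Merge one congruence at a time:
  Start: x ≡ 7 (mod 10).
  Combine with x ≡ 3 (mod 4): gcd(10, 4) = 2; 3 - 7 = -4, which IS divisible by 2, so compatible.
    Write x = 7 + 10·t and substitute into x ≡ 3 (mod 4): 10·t ≡ 3 − 7 = -4 (mod 4).
    Divide the congruence (and modulus) by g = 2: 5·t ≡ -2 (mod 2).
    Reduce coefficients mod 2: 1·t ≡ 0 (mod 2).
    So t ≡ 0 (mod 2).
    Then x = 7 + 10·0 = 7, valid modulo lcm(10, 4) = 20: x ≡ 7 (mod 20).
  Combine with x ≡ 5 (mod 18): gcd(20, 18) = 2; 5 - 7 = -2, which IS divisible by 2, so compatible.
    Write x = 7 + 20·t and substitute into x ≡ 5 (mod 18): 20·t ≡ 5 − 7 = -2 (mod 18).
    Divide the congruence (and modulus) by g = 2: 10·t ≡ -1 (mod 9).
    Reduce coefficients mod 9: 1·t ≡ 8 (mod 9).
    So t ≡ 8 (mod 9).
    Then x = 7 + 20·8 = 167, valid modulo lcm(20, 18) = 180: x ≡ 167 (mod 180).
Verify: 167 mod 10 = 7, 167 mod 4 = 3, 167 mod 18 = 5.

x ≡ 167 (mod 180).


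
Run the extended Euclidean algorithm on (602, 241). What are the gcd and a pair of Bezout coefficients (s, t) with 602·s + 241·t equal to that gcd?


Euclidean algorithm on (602, 241) — divide until remainder is 0:
  602 = 2 · 241 + 120
  241 = 2 · 120 + 1
  120 = 120 · 1 + 0
gcd(602, 241) = 1.
Track Bezout coefficients alongside the remainders: start with r₀ = 602 = a·1 + b·0 (s = 1, t = 0) and r₁ = 241 = a·0 + b·1 (s = 0, t = 1); each new remainder r_{k+1} = r_{k-1} − q_k·r_k inherits s_{k+1} = s_{k-1} − q_k·s_k, t_{k+1} = t_{k-1} − q_k·t_k, so r_k = a·s_k + b·t_k at every step:
  q = 2: r = 120, s = 1 − 2·0 = 1, t = 0 − 2·1 = -2  (check: 602·1 + 241·(-2) = 120)
  q = 2: r = 1, s = 0 − 2·1 = -2, t = 1 − 2·(-2) = 5  (check: 602·(-2) + 241·5 = 1)
The row with r = 1 (the gcd) gives the Bezout coefficients s = -2, t = 5.
Result: 602 · (-2) + 241 · (5) = 1.

gcd(602, 241) = 1; s = -2, t = 5 (check: 602·(-2) + 241·5 = 1).


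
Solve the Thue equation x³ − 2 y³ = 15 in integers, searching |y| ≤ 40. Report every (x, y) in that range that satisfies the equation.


The equation is x³ - 2y³ = 15. For fixed y, x³ = 2·y³ + 15, so a solution requires the RHS to be a perfect cube.
Strategy: iterate y from -40 to 40, compute RHS = 2·y³ + 15, and check whether it is a (positive or negative) perfect cube.
Check small values of y:
  y = 0: RHS = 15 is not a perfect cube.
  y = 1: RHS = 17 is not a perfect cube.
  y = -1: RHS = 13 is not a perfect cube.
  y = 2: RHS = 31 is not a perfect cube.
  y = -2: RHS = -1 = (-1)³ ⇒ x = -1 works.
  y = 3: RHS = 69 is not a perfect cube.
  y = -3: RHS = -39 is not a perfect cube.
Continuing the search up to |y| = 40 finds no further solutions beyond those listed.
Collected solutions: (-1, -2).

Solutions (with |y| ≤ 40): (-1, -2).


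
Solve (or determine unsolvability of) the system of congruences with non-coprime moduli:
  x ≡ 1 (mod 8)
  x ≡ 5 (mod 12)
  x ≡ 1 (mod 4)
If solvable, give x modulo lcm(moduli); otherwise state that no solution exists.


Moduli 8, 12, 4 are not pairwise coprime, so CRT works modulo lcm(m_i) when all pairwise compatibility conditions hold.
Pairwise compatibility: gcd(m_i, m_j) must divide a_i - a_j for every pair.
Merge one congruence at a time:
  Start: x ≡ 1 (mod 8).
  Combine with x ≡ 5 (mod 12): gcd(8, 12) = 4; 5 - 1 = 4, which IS divisible by 4, so compatible.
    Write x = 1 + 8·t and substitute into x ≡ 5 (mod 12): 8·t ≡ 5 − 1 = 4 (mod 12).
    Divide the congruence (and modulus) by g = 4: 2·t ≡ 1 (mod 3).
    The inverse of 2 mod 3 is 2 (since 2·2 = 4 = 1·3 + 1), so t ≡ 2·1 = 2 ≡ 2 (mod 3).
    Then x = 1 + 8·2 = 17, valid modulo lcm(8, 12) = 24: x ≡ 17 (mod 24).
  Combine with x ≡ 1 (mod 4): gcd(24, 4) = 4; 1 - 17 = -16, which IS divisible by 4, so compatible.
    Write x = 17 + 24·t and substitute into x ≡ 1 (mod 4): 24·t ≡ 1 − 17 = -16 (mod 4).
    Divide the congruence (and modulus) by g = 4: 6·t ≡ -4 (mod 1).
    Modulo 1 every t works; take t = 0.
    Then x = 17 + 24·0 = 17, valid modulo lcm(24, 4) = 24: x ≡ 17 (mod 24).
Verify: 17 mod 8 = 1, 17 mod 12 = 5, 17 mod 4 = 1.

x ≡ 17 (mod 24).
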